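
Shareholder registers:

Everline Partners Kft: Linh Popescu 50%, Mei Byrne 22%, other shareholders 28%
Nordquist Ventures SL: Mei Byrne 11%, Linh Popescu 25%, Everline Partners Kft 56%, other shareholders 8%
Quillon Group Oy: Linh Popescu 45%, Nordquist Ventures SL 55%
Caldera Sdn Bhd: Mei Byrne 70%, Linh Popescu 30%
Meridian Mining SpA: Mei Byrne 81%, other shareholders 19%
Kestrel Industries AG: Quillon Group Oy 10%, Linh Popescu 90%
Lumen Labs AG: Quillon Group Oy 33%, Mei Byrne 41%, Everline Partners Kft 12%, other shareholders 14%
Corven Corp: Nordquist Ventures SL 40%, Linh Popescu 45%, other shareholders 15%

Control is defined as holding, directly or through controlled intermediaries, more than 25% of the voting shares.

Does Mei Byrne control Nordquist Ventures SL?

No

Mei holds 70% of Caldera, so Mei controls Caldera.
Mei holds 81% of Meridian, so Mei controls Meridian.
Mei holds 41% of Lumen, so Mei controls Lumen.
In Nordquist, Mei's side holds only 11%, not > 25%.
So Mei does not control Nordquist.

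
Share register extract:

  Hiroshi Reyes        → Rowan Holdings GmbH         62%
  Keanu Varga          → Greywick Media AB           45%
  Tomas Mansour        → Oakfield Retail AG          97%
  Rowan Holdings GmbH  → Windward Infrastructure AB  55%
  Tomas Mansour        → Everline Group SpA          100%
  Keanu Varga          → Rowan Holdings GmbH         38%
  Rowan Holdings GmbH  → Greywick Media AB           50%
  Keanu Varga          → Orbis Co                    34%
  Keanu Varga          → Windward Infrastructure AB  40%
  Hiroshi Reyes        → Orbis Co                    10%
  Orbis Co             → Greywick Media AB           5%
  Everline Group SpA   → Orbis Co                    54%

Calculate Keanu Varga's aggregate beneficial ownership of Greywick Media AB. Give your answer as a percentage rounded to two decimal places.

65.70%

Keanu reaches Greywick along 3 paths.
Direct stake: 45% = 45%.
Via Orbis: 34% × 5% = 1.7%.
Via Rowan: 38% × 50% = 19%.
Total: 45% + 1.7% + 19% = 65.7%.
Rounded: 65.70%.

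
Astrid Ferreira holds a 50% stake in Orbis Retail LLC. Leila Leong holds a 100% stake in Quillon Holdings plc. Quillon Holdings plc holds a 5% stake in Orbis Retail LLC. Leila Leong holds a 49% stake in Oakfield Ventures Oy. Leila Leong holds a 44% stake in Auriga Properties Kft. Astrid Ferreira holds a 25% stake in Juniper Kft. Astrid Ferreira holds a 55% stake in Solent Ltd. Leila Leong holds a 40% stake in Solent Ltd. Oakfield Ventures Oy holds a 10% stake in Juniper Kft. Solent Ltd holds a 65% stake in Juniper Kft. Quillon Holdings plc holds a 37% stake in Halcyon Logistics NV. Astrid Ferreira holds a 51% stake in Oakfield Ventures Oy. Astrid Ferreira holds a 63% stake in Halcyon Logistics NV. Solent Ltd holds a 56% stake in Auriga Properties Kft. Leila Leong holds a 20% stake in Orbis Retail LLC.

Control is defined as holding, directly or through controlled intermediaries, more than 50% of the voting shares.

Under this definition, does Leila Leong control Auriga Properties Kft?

No

Leila holds 100% of Quillon, so Leila controls Quillon.
In Auriga, Leila's side holds only 44%, not > 50%.
So Leila does not control Auriga.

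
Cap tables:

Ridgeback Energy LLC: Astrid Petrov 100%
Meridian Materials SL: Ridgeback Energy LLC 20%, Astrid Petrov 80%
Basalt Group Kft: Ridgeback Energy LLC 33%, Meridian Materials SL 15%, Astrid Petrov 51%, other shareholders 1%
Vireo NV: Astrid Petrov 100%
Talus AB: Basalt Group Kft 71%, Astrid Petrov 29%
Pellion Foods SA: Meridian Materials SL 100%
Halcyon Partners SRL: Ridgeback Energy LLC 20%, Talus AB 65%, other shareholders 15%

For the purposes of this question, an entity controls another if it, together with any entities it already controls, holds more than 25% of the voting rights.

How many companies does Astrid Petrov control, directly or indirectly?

7

Astrid holds 100% of Ridgeback, so Astrid controls Ridgeback.
Ridgeback and Astrid together hold 20% + 80% = 100% of Meridian, so Astrid controls Meridian.
Ridgeback and Meridian and Astrid together hold 33% + 15% + 51% = 99% of Basalt, so Astrid controls Basalt.
Astrid holds 100% of Vireo, so Astrid controls Vireo.
Basalt and Astrid together hold 71% + 29% = 100% of Talus, so Astrid controls Talus.
Meridian holds 100% of Pellion, so Astrid controls Pellion.
Ridgeback and Talus together hold 20% + 65% = 85% of Halcyon, so Astrid controls Halcyon.
Astrid controls 7 companies.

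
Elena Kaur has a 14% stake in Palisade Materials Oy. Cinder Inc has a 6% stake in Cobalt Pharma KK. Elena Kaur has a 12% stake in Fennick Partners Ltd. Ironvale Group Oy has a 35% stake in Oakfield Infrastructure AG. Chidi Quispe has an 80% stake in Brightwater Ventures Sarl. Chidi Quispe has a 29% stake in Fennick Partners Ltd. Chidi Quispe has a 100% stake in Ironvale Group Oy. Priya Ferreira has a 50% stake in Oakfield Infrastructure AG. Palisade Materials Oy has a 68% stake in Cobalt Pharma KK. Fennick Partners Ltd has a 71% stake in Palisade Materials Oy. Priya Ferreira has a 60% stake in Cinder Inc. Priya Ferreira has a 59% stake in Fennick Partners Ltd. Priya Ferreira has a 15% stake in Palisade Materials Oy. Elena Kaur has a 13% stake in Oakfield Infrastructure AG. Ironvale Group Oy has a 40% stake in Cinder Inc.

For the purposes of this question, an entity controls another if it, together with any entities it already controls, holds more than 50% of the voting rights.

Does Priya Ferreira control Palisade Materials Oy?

Yes

Priya holds 59% of Fennick, so Priya controls Fennick.
Fennick and Priya together hold 71% + 15% = 86% of Palisade, so Priya controls Palisade.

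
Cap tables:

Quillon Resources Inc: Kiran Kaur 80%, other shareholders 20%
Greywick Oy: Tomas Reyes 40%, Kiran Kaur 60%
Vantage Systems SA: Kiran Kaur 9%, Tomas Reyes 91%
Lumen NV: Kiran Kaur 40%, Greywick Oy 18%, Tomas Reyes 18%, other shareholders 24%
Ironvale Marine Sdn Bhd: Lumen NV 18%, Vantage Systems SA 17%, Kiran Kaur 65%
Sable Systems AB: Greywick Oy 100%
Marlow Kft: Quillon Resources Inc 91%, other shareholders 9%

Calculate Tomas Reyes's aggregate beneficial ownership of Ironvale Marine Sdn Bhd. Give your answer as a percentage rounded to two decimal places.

Tomas reaches Ironvale along 3 paths.
Via Greywick → Lumen: 40% × 18% × 18% = 1.296%.
Via Lumen: 18% × 18% = 3.24%.
Via Vantage: 91% × 17% = 15.47%.
Total: 1.296% + 3.24% + 15.47% = 20.006%.
Rounded: 20.01%.

20.01%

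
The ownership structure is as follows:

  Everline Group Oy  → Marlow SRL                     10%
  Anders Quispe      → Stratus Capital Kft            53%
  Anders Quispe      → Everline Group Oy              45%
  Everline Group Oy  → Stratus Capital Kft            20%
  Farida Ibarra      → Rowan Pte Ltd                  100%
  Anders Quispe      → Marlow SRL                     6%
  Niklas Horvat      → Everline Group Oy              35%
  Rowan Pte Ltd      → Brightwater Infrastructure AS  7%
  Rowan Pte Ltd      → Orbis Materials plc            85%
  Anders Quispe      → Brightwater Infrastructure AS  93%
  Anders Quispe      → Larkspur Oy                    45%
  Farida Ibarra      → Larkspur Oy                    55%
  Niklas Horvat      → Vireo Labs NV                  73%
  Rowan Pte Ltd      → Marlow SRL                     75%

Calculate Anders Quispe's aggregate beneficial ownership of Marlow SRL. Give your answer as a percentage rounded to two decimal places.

10.50%

Anders reaches Marlow along 2 paths.
Via Everline: 45% × 10% = 4.5%.
Direct stake: 6% = 6%.
Total: 4.5% + 6% = 10.5%.
Rounded: 10.50%.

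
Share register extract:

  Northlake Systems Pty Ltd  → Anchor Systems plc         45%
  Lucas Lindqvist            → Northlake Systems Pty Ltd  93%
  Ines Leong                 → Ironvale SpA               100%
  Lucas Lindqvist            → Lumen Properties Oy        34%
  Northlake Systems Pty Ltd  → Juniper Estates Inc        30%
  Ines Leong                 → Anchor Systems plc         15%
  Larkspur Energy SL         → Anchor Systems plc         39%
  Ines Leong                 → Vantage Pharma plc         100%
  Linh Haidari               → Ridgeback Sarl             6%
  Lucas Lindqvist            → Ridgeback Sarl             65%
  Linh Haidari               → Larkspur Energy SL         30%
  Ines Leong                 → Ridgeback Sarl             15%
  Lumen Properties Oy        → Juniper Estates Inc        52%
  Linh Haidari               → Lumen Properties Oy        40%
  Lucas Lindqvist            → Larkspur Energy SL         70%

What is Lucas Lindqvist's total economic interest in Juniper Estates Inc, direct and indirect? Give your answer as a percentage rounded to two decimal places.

Lucas reaches Juniper along 2 paths.
Via Northlake: 93% × 30% = 27.9%.
Via Lumen: 34% × 52% = 17.68%.
Total: 27.9% + 17.68% = 45.58%.

45.58%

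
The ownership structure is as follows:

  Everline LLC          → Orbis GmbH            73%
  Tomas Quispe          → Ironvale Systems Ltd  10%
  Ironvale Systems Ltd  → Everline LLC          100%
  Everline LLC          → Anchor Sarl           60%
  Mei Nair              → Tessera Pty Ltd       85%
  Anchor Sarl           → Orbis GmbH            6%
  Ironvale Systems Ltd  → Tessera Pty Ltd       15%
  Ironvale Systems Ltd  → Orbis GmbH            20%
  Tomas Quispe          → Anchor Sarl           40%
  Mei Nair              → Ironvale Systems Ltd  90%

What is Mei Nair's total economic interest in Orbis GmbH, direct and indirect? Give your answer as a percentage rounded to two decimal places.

86.94%

Mei reaches Orbis along 3 paths.
Via Ironvale: 90% × 20% = 18%.
Via Ironvale → Everline: 90% × 100% × 73% = 65.7%.
Via Ironvale → Everline → Anchor: 90% × 100% × 60% × 6% = 3.24%.
Total: 18% + 65.7% + 3.24% = 86.94%.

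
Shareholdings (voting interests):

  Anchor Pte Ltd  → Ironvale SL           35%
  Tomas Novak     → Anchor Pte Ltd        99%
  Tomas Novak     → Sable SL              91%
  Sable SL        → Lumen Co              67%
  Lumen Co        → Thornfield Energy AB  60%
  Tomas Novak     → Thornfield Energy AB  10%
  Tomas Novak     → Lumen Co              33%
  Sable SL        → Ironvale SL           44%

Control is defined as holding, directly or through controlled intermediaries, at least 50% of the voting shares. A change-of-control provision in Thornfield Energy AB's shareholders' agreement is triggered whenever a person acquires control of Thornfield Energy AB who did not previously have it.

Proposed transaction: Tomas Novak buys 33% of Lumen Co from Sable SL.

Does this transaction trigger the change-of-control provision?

The purchase adds only to Tomas's holdings (Sable's stake shrinks), so Tomas is the only person who could newly come to control Thornfield.
Tomas holds 91% of Sable, so Tomas controls Sable.
Tomas and Sable together hold 33% + 67% = 100% of Lumen, so Tomas controls Lumen.
Lumen and Tomas together hold 60% + 10% = 70% of Thornfield, so Tomas controls Thornfield.
So Tomas already controls Thornfield before the transaction.
After the purchase, Tomas's direct stake in Lumen rises to 33% + 33% = 66%, and Sable's stake falls to 34%.
Tomas controlled Thornfield already, so this is not a new person acquiring control; every other person's position is unchanged or reduced.
No new person acquires control, so the clause is not triggered.

No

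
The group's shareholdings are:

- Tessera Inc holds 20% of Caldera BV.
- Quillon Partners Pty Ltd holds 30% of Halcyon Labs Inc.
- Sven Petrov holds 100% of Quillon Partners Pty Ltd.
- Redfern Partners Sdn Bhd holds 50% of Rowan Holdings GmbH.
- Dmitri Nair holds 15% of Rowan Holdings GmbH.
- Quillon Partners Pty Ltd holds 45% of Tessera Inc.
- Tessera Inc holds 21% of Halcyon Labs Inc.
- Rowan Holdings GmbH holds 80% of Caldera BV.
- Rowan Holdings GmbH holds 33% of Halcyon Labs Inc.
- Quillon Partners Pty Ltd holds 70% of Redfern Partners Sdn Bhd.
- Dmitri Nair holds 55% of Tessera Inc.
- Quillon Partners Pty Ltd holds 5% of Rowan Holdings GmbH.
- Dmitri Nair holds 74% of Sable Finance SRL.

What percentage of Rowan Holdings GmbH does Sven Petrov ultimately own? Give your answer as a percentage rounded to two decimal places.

40.00%

Sven reaches Rowan along 2 paths.
Via Quillon → Redfern: 100% × 70% × 50% = 35%.
Via Quillon: 100% × 5% = 5%.
Total: 35% + 5% = 40%.
Rounded: 40.00%.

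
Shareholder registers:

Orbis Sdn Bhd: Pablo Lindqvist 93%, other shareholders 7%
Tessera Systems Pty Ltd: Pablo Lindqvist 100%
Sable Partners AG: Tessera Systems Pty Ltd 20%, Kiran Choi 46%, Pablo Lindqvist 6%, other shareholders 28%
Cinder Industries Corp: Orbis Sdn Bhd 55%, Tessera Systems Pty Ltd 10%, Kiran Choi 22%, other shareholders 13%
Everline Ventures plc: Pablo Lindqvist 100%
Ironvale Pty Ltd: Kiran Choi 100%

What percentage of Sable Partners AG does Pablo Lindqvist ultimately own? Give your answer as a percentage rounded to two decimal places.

Pablo reaches Sable along 2 paths.
Via Tessera: 100% × 20% = 20%.
Direct stake: 6% = 6%.
Total: 20% + 6% = 26%.
Rounded: 26.00%.

26.00%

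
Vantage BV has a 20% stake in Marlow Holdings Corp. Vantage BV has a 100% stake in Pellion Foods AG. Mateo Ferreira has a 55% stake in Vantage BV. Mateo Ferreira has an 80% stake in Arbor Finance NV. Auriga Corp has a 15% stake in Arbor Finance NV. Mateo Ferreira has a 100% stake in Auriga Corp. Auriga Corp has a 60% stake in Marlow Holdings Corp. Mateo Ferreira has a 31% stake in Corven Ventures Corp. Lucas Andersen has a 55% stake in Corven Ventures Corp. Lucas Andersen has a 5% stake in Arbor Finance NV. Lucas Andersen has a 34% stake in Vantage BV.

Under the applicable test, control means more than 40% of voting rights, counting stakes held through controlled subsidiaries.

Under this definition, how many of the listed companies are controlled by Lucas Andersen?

1

Lucas holds 55% of Corven, so Lucas controls Corven.
No other company's threshold is met.
Lucas controls 1 company.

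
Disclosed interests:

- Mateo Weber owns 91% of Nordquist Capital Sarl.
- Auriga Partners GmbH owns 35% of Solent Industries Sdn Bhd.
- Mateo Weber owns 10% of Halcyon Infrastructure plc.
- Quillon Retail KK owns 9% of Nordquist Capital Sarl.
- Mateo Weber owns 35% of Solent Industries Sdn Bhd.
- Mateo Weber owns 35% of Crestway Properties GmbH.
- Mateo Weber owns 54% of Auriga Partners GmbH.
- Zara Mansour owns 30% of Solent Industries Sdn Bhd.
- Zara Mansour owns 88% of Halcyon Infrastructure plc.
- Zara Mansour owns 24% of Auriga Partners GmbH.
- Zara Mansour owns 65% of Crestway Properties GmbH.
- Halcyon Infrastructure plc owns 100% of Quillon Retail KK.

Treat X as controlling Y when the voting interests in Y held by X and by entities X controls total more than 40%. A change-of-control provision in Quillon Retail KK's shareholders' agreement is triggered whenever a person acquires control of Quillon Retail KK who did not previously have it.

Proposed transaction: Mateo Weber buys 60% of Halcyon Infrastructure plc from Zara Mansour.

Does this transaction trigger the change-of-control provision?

Yes

The purchase adds only to Mateo's holdings (Zara's stake shrinks), so Mateo is the only person who could newly come to control Quillon.
Mateo holds 54% of Auriga, so Mateo controls Auriga.
Auriga and Mateo together hold 35% + 35% = 70% of Solent, so Mateo controls Solent.
Mateo holds 91% of Nordquist, so Mateo controls Nordquist.
Neither Mateo nor any entity Mateo controls holds any voting interest in Quillon.
So before the transaction, Mateo does not control Quillon.
After the purchase, Mateo's direct stake in Halcyon rises to 10% + 60% = 70%, and Zara's stake falls to 28%.
Mateo holds 70% of Halcyon, so Mateo controls Halcyon.
Halcyon holds 100% of Quillon, so Mateo controls Quillon.
Mateo did not control Quillon before and does after, so the clause is triggered.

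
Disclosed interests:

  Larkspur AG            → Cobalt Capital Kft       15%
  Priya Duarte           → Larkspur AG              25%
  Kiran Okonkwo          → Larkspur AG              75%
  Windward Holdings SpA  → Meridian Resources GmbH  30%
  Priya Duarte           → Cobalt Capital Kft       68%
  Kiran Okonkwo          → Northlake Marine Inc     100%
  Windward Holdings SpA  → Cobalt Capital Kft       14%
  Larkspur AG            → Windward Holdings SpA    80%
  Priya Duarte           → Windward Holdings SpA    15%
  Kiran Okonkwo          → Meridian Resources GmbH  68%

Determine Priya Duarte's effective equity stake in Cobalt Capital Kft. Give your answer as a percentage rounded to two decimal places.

Priya reaches Cobalt along 4 paths.
Direct stake: 68% = 68%.
Via Larkspur: 25% × 15% = 3.75%.
Via Larkspur → Windward: 25% × 80% × 14% = 2.8%.
Via Windward: 15% × 14% = 2.1%.
Total: 68% + 3.75% + 2.8% + 2.1% = 76.65%.

76.65%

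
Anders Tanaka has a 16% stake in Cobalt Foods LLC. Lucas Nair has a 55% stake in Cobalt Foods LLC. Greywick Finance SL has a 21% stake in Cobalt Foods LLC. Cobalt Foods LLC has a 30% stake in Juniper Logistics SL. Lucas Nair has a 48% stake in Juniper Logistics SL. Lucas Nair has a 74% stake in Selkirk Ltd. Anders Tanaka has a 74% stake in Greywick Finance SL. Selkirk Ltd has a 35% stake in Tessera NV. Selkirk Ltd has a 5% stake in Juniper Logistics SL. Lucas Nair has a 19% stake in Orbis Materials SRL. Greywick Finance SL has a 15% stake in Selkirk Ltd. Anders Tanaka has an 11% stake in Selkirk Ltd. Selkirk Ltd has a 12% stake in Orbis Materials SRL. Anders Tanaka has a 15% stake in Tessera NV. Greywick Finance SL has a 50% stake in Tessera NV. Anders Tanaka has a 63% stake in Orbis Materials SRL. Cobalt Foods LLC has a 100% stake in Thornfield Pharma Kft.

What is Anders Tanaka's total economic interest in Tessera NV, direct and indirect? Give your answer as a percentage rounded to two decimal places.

59.74%

Anders reaches Tessera along 4 paths.
Via Selkirk: 11% × 35% = 3.85%.
Via Greywick → Selkirk: 74% × 15% × 35% = 3.885%.
Via Greywick: 74% × 50% = 37%.
Direct stake: 15% = 15%.
Total: 3.85% + 3.885% + 37% + 15% = 59.735%.
Rounded: 59.74%.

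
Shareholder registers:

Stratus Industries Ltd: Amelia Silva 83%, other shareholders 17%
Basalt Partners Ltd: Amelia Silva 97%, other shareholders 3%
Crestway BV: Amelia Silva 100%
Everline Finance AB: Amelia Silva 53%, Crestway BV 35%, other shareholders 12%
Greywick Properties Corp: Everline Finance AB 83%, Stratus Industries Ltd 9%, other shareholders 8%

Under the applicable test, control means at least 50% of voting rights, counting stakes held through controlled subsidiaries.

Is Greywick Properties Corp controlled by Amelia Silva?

Yes

Amelia holds 100% of Crestway, so Amelia controls Crestway.
Amelia and Crestway together hold 53% + 35% = 88% of Everline, so Amelia controls Everline.
Amelia holds 83% of Stratus, so Amelia controls Stratus.
Everline and Stratus together hold 83% + 9% = 92% of Greywick, so Amelia controls Greywick.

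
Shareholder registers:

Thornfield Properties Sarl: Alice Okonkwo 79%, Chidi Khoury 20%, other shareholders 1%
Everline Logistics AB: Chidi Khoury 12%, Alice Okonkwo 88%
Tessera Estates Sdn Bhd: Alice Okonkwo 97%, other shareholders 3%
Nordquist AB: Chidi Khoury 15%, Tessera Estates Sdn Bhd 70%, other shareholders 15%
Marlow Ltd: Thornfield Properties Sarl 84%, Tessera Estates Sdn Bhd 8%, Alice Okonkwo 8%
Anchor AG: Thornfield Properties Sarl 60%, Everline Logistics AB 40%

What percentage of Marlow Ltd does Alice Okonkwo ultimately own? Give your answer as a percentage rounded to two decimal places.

82.12%

Alice reaches Marlow along 3 paths.
Via Thornfield: 79% × 84% = 66.36%.
Via Tessera: 97% × 8% = 7.76%.
Direct stake: 8% = 8%.
Total: 66.36% + 7.76% + 8% = 82.12%.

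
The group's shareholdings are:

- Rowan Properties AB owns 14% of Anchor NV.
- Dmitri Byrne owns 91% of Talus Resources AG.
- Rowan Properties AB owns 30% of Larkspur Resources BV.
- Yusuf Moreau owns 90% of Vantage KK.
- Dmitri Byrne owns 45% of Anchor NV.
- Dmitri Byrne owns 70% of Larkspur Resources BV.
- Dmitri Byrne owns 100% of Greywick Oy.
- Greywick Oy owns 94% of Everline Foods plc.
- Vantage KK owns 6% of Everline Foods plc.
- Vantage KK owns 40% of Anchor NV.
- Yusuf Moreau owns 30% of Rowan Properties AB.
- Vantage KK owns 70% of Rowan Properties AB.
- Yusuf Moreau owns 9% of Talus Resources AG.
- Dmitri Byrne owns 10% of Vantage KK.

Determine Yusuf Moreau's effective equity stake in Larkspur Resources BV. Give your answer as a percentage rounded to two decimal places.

27.90%

Yusuf reaches Larkspur along 2 paths.
Via Rowan: 30% × 30% = 9%.
Via Vantage → Rowan: 90% × 70% × 30% = 18.9%.
Total: 9% + 18.9% = 27.9%.
Rounded: 27.90%.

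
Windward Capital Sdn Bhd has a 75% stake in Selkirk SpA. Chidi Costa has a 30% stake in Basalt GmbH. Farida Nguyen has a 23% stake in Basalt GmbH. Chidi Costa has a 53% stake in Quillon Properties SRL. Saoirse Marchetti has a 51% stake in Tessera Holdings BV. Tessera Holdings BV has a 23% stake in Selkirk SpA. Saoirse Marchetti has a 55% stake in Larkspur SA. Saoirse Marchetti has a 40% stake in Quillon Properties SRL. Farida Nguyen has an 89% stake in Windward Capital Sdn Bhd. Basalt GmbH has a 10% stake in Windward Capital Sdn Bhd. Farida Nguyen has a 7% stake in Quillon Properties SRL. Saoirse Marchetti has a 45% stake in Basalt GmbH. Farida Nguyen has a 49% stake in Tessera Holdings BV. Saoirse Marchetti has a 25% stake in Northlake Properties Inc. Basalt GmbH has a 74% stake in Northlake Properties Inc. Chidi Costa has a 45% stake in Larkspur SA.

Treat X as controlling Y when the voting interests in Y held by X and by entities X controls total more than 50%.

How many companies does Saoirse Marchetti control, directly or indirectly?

Saoirse holds 55% of Larkspur, so Saoirse controls Larkspur.
Saoirse holds 51% of Tessera, so Saoirse controls Tessera.
No other company's threshold is met.
Saoirse controls 2 companies.

2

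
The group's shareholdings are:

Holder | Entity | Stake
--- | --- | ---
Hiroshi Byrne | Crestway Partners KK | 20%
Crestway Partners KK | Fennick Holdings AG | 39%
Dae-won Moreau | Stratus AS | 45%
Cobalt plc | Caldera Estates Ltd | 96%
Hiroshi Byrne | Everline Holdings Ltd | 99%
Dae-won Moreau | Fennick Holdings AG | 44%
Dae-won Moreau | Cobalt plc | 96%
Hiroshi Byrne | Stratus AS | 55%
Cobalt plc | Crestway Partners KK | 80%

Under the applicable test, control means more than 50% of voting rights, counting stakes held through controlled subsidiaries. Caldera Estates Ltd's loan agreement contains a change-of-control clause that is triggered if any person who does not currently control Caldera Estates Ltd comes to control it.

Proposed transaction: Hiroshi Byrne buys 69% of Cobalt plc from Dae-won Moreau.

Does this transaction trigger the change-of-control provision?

Yes

The purchase adds only to Hiroshi's holdings (Dae-won's stake shrinks), so Hiroshi is the only person who could newly come to control Caldera.
Hiroshi holds 99% of Everline, so Hiroshi controls Everline.
Hiroshi holds 55% of Stratus, so Hiroshi controls Stratus.
Neither Hiroshi nor any entity Hiroshi controls holds any voting interest in Caldera.
So before the transaction, Hiroshi does not control Caldera.
After the purchase, Hiroshi holds 69% of Cobalt directly, and Dae-won's stake falls to 27%.
Hiroshi holds 69% of Cobalt, so Hiroshi controls Cobalt.
Cobalt holds 96% of Caldera, so Hiroshi controls Caldera.
Hiroshi did not control Caldera before and does after, so the clause is triggered.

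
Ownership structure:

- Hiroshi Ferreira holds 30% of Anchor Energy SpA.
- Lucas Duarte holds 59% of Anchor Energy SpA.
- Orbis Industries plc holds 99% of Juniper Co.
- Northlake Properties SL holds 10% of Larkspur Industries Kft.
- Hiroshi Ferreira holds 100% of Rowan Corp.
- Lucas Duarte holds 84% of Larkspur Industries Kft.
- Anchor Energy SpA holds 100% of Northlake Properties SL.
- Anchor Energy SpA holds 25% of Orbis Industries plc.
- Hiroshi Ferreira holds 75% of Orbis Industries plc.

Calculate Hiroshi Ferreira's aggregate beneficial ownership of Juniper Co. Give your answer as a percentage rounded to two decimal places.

81.68%

Hiroshi reaches Juniper along 2 paths.
Via Anchor → Orbis: 30% × 25% × 99% = 7.425%.
Via Orbis: 75% × 99% = 74.25%.
Total: 7.425% + 74.25% = 81.675%.
Rounded: 81.68%.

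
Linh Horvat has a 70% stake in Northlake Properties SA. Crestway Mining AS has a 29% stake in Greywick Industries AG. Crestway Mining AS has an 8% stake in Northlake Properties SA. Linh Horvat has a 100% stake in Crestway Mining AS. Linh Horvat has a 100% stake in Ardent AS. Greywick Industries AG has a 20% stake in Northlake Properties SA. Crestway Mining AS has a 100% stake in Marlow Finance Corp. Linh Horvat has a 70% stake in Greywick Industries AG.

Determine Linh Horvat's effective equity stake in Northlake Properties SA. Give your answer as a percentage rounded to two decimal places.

Linh reaches Northlake along 4 paths.
Direct stake: 70% = 70%.
Via Greywick: 70% × 20% = 14%.
Via Crestway → Greywick: 100% × 29% × 20% = 5.8%.
Via Crestway: 100% × 8% = 8%.
Total: 70% + 14% + 5.8% + 8% = 97.8%.
Rounded: 97.80%.

97.80%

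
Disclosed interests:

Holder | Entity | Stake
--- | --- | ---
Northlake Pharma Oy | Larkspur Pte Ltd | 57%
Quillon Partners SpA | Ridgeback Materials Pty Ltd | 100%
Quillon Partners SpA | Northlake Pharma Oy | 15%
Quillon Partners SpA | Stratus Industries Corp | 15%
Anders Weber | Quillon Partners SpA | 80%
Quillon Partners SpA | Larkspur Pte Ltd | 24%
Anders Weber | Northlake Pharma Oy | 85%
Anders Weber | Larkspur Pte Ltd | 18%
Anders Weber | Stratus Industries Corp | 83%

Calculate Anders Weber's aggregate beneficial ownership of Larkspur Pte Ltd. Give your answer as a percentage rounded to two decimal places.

92.49%

Anders reaches Larkspur along 4 paths.
Via Quillon: 80% × 24% = 19.2%.
Via Quillon → Northlake: 80% × 15% × 57% = 6.84%.
Via Northlake: 85% × 57% = 48.45%.
Direct stake: 18% = 18%.
Total: 19.2% + 6.84% + 48.45% + 18% = 92.49%.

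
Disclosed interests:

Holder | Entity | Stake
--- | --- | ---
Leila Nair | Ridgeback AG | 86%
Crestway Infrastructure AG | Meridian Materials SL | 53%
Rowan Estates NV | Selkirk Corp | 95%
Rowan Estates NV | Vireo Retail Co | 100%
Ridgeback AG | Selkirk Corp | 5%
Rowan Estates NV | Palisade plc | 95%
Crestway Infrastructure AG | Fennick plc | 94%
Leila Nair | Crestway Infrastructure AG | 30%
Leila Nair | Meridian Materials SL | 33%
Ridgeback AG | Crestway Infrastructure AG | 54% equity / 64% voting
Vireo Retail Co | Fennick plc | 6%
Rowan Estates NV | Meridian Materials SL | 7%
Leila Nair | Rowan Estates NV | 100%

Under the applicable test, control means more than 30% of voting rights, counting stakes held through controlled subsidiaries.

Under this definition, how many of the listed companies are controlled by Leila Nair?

8

Leila holds 100% of Rowan, so Leila controls Rowan.
Leila holds 86% of Ridgeback, so Leila controls Ridgeback.
Rowan holds 95% of Palisade, so Leila controls Palisade.
Rowan holds 100% of Vireo, so Leila controls Vireo.
Rowan and Ridgeback together hold 95% + 5% = 100% of Selkirk, so Leila controls Selkirk.
Ridgeback and Leila together hold 64% + 30% = 94% of Crestway, so Leila controls Crestway.
Crestway and Vireo together hold 94% + 6% = 100% of Fennick, so Leila controls Fennick.
Rowan and Crestway and Leila together hold 7% + 53% + 33% = 93% of Meridian, so Leila controls Meridian.
Leila controls 8 companies.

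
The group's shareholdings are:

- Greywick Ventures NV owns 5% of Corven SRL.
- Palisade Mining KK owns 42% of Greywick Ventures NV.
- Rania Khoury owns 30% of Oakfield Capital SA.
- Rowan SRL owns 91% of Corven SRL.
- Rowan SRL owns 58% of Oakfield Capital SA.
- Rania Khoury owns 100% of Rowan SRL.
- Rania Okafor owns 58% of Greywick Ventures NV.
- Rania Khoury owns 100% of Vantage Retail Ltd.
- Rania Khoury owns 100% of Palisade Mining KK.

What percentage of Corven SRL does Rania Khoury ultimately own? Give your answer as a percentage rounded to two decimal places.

Rania Khoury reaches Corven along 2 paths.
Via Rowan: 100% × 91% = 91%.
Via Palisade → Greywick: 100% × 42% × 5% = 2.1%.
Total: 91% + 2.1% = 93.1%.
Rounded: 93.10%.

93.10%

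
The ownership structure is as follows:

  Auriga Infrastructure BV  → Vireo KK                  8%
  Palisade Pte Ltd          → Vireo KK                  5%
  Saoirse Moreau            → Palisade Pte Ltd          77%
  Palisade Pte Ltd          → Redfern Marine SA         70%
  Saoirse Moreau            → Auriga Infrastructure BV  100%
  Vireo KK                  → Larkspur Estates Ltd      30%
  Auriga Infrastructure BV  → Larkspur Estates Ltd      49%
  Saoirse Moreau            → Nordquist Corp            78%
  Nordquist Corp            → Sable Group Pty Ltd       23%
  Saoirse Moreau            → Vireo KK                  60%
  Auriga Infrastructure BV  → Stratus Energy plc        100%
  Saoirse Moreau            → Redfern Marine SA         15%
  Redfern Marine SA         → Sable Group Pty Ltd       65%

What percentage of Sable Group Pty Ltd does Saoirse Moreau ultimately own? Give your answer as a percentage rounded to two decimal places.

Saoirse reaches Sable along 3 paths.
Via Nordquist: 78% × 23% = 17.94%.
Via Redfern: 15% × 65% = 9.75%.
Via Palisade → Redfern: 77% × 70% × 65% = 35.035%.
Total: 17.94% + 9.75% + 35.035% = 62.725%.
Rounded: 62.73%.

62.73%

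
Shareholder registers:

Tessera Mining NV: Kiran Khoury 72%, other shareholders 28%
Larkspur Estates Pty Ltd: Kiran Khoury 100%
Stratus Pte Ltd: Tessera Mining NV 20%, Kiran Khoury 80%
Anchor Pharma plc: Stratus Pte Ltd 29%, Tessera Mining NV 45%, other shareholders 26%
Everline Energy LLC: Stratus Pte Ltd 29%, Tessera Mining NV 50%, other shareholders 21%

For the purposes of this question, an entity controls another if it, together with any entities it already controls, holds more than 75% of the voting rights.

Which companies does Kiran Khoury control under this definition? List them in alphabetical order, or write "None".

Kiran holds 100% of Larkspur, so Kiran controls Larkspur.
Kiran holds 80% of Stratus, so Kiran controls Stratus.
No other company's threshold is met.

Larkspur Estates Pty Ltd, Stratus Pte Ltd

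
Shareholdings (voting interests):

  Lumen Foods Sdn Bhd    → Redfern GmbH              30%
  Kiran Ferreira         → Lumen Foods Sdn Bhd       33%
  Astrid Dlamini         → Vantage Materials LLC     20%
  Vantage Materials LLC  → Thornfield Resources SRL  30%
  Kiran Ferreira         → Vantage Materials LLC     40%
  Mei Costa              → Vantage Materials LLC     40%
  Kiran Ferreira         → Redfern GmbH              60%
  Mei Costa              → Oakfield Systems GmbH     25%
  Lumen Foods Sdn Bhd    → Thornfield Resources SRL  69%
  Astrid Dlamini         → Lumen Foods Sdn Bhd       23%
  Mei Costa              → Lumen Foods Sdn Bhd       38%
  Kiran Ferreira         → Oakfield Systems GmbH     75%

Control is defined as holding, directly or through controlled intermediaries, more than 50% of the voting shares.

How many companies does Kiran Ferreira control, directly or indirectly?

Kiran holds 60% of Redfern, so Kiran controls Redfern.
Kiran holds 75% of Oakfield, so Kiran controls Oakfield.
No other company's threshold is met.
Kiran controls 2 companies.

2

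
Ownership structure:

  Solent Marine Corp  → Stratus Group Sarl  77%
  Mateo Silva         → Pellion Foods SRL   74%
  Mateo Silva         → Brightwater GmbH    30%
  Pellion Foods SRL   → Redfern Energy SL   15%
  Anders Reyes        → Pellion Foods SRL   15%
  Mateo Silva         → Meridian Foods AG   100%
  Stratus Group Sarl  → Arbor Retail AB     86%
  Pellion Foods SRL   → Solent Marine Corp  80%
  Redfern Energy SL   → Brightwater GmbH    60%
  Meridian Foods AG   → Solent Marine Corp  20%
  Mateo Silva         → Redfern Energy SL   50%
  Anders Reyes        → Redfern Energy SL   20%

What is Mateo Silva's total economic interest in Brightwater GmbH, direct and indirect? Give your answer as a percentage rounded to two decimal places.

Mateo reaches Brightwater along 3 paths.
Via Pellion → Redfern: 74% × 15% × 60% = 6.66%.
Via Redfern: 50% × 60% = 30%.
Direct stake: 30% = 30%.
Total: 6.66% + 30% + 30% = 66.66%.

66.66%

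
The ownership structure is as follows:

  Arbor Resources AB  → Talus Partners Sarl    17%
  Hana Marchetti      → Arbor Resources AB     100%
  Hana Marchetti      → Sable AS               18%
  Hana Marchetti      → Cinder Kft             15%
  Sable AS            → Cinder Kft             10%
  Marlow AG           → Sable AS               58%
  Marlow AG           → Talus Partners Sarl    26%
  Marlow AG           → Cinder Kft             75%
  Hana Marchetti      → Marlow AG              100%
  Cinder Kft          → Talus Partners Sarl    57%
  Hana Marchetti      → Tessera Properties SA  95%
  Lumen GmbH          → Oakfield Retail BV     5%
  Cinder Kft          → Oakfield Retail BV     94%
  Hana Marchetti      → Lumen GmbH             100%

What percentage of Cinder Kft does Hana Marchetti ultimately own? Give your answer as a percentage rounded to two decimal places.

97.60%

Hana reaches Cinder along 4 paths.
Direct stake: 15% = 15%.
Via Marlow → Sable: 100% × 58% × 10% = 5.8%.
Via Sable: 18% × 10% = 1.8%.
Via Marlow: 100% × 75% = 75%.
Total: 15% + 5.8% + 1.8% + 75% = 97.6%.
Rounded: 97.60%.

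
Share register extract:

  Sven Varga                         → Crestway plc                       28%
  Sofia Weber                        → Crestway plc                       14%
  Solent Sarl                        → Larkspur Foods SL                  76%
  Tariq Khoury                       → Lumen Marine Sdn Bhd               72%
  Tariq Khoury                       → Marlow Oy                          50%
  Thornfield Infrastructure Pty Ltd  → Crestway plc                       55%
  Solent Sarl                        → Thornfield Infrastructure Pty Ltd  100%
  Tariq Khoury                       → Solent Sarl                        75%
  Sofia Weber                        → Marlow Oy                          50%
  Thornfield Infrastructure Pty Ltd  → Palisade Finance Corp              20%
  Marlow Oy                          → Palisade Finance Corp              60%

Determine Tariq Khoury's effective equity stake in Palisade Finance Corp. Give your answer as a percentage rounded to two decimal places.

45.00%

Tariq reaches Palisade along 2 paths.
Via Solent → Thornfield: 75% × 100% × 20% = 15%.
Via Marlow: 50% × 60% = 30%.
Total: 15% + 30% = 45%.
Rounded: 45.00%.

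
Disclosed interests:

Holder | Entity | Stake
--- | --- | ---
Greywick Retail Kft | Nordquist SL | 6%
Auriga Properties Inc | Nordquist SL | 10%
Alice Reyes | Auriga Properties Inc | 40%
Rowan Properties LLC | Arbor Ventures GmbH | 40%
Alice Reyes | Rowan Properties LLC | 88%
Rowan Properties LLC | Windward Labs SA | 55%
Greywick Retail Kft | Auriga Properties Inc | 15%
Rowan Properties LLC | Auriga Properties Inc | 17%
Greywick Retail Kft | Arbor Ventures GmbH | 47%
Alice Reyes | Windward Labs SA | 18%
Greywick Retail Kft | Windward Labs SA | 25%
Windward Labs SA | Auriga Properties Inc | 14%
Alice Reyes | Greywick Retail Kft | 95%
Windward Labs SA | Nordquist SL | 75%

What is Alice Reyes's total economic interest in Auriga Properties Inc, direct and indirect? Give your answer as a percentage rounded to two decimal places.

Alice reaches Auriga along 6 paths.
Via Rowan: 88% × 17% = 14.96%.
Direct stake: 40% = 40%.
Via Windward: 18% × 14% = 2.52%.
Via Rowan → Windward: 88% × 55% × 14% = 6.776%.
Via Greywick → Windward: 95% × 25% × 14% = 3.325%.
Via Greywick: 95% × 15% = 14.25%.
Total: 14.96% + 40% + 2.52% + 6.776% + 3.325% + 14.25% = 81.831%.
Rounded: 81.83%.

81.83%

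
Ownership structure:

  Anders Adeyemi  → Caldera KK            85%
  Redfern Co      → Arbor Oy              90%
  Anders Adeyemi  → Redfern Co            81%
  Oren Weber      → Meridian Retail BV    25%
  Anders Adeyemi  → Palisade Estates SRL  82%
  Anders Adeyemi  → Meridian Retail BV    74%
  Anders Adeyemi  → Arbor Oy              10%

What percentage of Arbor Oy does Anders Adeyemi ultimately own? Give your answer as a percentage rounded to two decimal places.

82.90%

Anders reaches Arbor along 2 paths.
Direct stake: 10% = 10%.
Via Redfern: 81% × 90% = 72.9%.
Total: 10% + 72.9% = 82.9%.
Rounded: 82.90%.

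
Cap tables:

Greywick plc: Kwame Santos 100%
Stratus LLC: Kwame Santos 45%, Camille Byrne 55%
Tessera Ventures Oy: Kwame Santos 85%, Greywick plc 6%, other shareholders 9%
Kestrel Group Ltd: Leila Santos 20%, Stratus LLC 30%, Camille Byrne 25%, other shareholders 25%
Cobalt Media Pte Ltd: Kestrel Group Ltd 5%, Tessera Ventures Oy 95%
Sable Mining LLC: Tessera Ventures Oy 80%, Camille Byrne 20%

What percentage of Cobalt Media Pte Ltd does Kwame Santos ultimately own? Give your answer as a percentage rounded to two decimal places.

87.13%

Kwame reaches Cobalt along 3 paths.
Via Stratus → Kestrel: 45% × 30% × 5% = 0.675%.
Via Tessera: 85% × 95% = 80.75%.
Via Greywick → Tessera: 100% × 6% × 95% = 5.7%.
Total: 0.675% + 80.75% + 5.7% = 87.125%.
Rounded: 87.13%.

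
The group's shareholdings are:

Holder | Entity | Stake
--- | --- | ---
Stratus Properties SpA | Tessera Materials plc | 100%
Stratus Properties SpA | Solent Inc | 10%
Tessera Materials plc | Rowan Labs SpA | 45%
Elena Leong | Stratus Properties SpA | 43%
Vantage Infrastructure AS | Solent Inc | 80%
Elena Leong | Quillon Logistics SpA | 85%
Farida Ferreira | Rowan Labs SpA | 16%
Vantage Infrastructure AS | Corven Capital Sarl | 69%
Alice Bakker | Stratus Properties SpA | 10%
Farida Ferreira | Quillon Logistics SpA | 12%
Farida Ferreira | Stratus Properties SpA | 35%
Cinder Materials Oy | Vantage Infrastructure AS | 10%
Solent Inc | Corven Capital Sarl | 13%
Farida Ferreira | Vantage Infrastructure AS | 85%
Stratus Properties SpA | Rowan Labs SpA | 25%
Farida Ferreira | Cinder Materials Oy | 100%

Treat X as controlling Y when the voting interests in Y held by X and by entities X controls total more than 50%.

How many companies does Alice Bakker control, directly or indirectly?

Alice's largest direct stake is 10% in Stratus, which does not meet the threshold.
Alice controls 0 companies.

0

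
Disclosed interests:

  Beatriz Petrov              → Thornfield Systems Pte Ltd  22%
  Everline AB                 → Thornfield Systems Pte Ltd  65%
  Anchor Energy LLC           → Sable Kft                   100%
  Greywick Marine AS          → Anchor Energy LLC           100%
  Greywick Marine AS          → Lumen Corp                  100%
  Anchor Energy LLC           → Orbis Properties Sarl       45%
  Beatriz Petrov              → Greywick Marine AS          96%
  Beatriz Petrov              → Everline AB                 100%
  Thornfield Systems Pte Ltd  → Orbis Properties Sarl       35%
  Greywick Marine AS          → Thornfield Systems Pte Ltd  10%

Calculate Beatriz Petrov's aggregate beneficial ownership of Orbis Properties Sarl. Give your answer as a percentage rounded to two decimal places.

77.01%

Beatriz reaches Orbis along 4 paths.
Via Greywick → Anchor: 96% × 100% × 45% = 43.2%.
Via Everline → Thornfield: 100% × 65% × 35% = 22.75%.
Via Thornfield: 22% × 35% = 7.7%.
Via Greywick → Thornfield: 96% × 10% × 35% = 3.36%.
Total: 43.2% + 22.75% + 7.7% + 3.36% = 77.01%.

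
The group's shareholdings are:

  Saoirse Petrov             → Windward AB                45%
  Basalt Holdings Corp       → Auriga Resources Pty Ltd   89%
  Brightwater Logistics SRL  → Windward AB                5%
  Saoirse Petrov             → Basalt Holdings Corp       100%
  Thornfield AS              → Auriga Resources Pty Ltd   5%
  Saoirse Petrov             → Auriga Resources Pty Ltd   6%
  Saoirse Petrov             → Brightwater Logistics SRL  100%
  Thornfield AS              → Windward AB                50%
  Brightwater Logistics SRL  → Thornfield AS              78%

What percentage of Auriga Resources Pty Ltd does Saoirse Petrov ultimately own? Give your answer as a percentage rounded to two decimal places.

Saoirse reaches Auriga along 3 paths.
Direct stake: 6% = 6%.
Via Brightwater → Thornfield: 100% × 78% × 5% = 3.9%.
Via Basalt: 100% × 89% = 89%.
Total: 6% + 3.9% + 89% = 98.9%.
Rounded: 98.90%.

98.90%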